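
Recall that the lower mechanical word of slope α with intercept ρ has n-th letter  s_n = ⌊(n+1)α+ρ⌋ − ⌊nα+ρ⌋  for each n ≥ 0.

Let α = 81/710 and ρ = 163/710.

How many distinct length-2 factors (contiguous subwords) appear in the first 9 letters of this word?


3

t_n = ⌊(n·81+163)/710⌋ for n = 0 … 9:
  n=0…9: ⌊163/710⌋=0 ⌊244/710⌋=0 ⌊325/710⌋=0 ⌊406/710⌋=0 ⌊487/710⌋=0 ⌊568/710⌋=0 ⌊649/710⌋=0 ⌊730/710⌋=1 ⌊811/710⌋=1 ⌊892/710⌋=1
s_n = t_(n+1) − t_n for n = 0 … 8 gives
prefix = 000000100
slide a length-2 window over [0..1] … [7..8] (8 windows); first occurrence of each distinct factor:
  [  0..  1] 00
  [  5..  6] 01
  [  6..  7] 10
  (the other 5 windows repeat one of these)
distinct factors: {00, 01, 10}
count = 3  (Sturmian bound for length 2 is 3)


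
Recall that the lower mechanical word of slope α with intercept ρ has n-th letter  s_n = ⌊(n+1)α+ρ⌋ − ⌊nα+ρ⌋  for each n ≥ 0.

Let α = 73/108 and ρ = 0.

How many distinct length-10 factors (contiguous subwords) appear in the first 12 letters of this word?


3

t_n = ⌊(n·73)/108⌋ for n = 0 … 12:
  n=0…9: ⌊0/108⌋=0 ⌊73/108⌋=0 ⌊146/108⌋=1 ⌊219/108⌋=2 ⌊292/108⌋=2 ⌊365/108⌋=3 ⌊438/108⌋=4 ⌊511/108⌋=4 ⌊584/108⌋=5 ⌊657/108⌋=6
  n=10…12: ⌊730/108⌋=6 ⌊803/108⌋=7 ⌊876/108⌋=8
s_n = t_(n+1) − t_n for n = 0 … 11 gives
prefix = 011011011011
slide a length-10 window over [0..9] … [2..11] (3 windows); first occurrence of each distinct factor:
  [  0..  9] 0110110110
  [  1.. 10] 1101101101
  [  2.. 11] 1011011011
distinct factors: {0110110110, 1011011011, 1101101101}
count = 3  (Sturmian bound for length 10 is 11)


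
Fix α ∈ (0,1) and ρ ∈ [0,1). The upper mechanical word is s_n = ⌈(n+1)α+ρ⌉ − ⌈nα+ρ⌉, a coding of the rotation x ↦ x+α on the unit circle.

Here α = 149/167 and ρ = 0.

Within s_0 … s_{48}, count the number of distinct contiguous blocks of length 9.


t_n = ⌈(n·149)/167⌉ for n = 0 … 49:
  n=0…9: ⌈0/167⌉=0 ⌈149/167⌉=1 ⌈298/167⌉=2 ⌈447/167⌉=3 ⌈596/167⌉=4 ⌈745/167⌉=5 ⌈894/167⌉=6 ⌈1043/167⌉=7 ⌈1192/167⌉=8 ⌈1341/167⌉=9
  n=10…19: ⌈1490/167⌉=9 ⌈1639/167⌉=10 ⌈1788/167⌉=11 ⌈1937/167⌉=12 ⌈2086/167⌉=13 ⌈2235/167⌉=14 ⌈2384/167⌉=15 ⌈2533/167⌉=16 ⌈2682/167⌉=17 ⌈2831/167⌉=17
  n=20…29: ⌈2980/167⌉=18 ⌈3129/167⌉=19 ⌈3278/167⌉=20 ⌈3427/167⌉=21 ⌈3576/167⌉=22 ⌈3725/167⌉=23 ⌈3874/167⌉=24 ⌈4023/167⌉=25 ⌈4172/167⌉=25 ⌈4321/167⌉=26
  n=30…39: ⌈4470/167⌉=27 ⌈4619/167⌉=28 ⌈4768/167⌉=29 ⌈4917/167⌉=30 ⌈5066/167⌉=31 ⌈5215/167⌉=32 ⌈5364/167⌉=33 ⌈5513/167⌉=34 ⌈5662/167⌉=34 ⌈5811/167⌉=35
  n=40…49: ⌈5960/167⌉=36 ⌈6109/167⌉=37 ⌈6258/167⌉=38 ⌈6407/167⌉=39 ⌈6556/167⌉=40 ⌈6705/167⌉=41 ⌈6854/167⌉=42 ⌈7003/167⌉=42 ⌈7152/167⌉=43 ⌈7301/167⌉=44
s_n = t_(n+1) − t_n for n = 0 … 48 gives
prefix = 1111111110111111110111111110111111111011111111011
slide a length-9 window over [0..8] … [40..48] (41 windows); first occurrence of each distinct factor:
  [  0..  8] 111111111
  [  1..  9] 111111110
  [  2.. 10] 111111101
  [  3.. 11] 111111011
  [  4.. 12] 111110111
  [  5.. 13] 111101111
  [  6.. 14] 111011111
  [  7.. 15] 110111111
  [  8.. 16] 101111111
  [  9.. 17] 011111111
  (the other 31 windows repeat one of these)
distinct factors: {011111111, 101111111, 110111111, 111011111, 111101111, 111110111, 111111011, 111111101, 111111110, 111111111}
count = 10  (Sturmian bound for length 9 is 10)

10


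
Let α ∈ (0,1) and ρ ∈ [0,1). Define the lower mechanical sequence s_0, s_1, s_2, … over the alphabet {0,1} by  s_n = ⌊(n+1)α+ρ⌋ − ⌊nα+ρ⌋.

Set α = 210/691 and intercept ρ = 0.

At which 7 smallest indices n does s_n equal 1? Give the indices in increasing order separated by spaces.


3 6 9 13 16 19 23

n=0: ⌊210/691⌋−⌊0/691⌋ = 0−0 = 0
n=1: ⌊420/691⌋−⌊210/691⌋ = 0−0 = 0
n=2: ⌊630/691⌋−⌊420/691⌋ = 0−0 = 0
n=3: ⌊840/691⌋−⌊630/691⌋ = 1−0 = 1  ← one
n=4: ⌊1050/691⌋−⌊840/691⌋ = 1−1 = 0
n=5: ⌊1260/691⌋−⌊1050/691⌋ = 1−1 = 0
n=6: ⌊1470/691⌋−⌊1260/691⌋ = 2−1 = 1  ← one
n=7: ⌊1680/691⌋−⌊1470/691⌋ = 2−2 = 0
n=8: ⌊1890/691⌋−⌊1680/691⌋ = 2−2 = 0
n=9: ⌊2100/691⌋−⌊1890/691⌋ = 3−2 = 1  ← one
n=10: ⌊2310/691⌋−⌊2100/691⌋ = 3−3 = 0
n=11: ⌊2520/691⌋−⌊2310/691⌋ = 3−3 = 0
n=12: ⌊2730/691⌋−⌊2520/691⌋ = 3−3 = 0
n=13: ⌊2940/691⌋−⌊2730/691⌋ = 4−3 = 1  ← one
n=14: ⌊3150/691⌋−⌊2940/691⌋ = 4−4 = 0
n=15: ⌊3360/691⌋−⌊3150/691⌋ = 4−4 = 0
n=16: ⌊3570/691⌋−⌊3360/691⌋ = 5−4 = 1  ← one
n=17: ⌊3780/691⌋−⌊3570/691⌋ = 5−5 = 0
n=18: ⌊3990/691⌋−⌊3780/691⌋ = 5−5 = 0
n=19: ⌊4200/691⌋−⌊3990/691⌋ = 6−5 = 1  ← one
n=20: ⌊4410/691⌋−⌊4200/691⌋ = 6−6 = 0
n=21: ⌊4620/691⌋−⌊4410/691⌋ = 6−6 = 0
n=22: ⌊4830/691⌋−⌊4620/691⌋ = 6−6 = 0
n=23: ⌊5040/691⌋−⌊4830/691⌋ = 7−6 = 1  ← one
positions of the first 7 ones: 3 6 9 13 16 19 23


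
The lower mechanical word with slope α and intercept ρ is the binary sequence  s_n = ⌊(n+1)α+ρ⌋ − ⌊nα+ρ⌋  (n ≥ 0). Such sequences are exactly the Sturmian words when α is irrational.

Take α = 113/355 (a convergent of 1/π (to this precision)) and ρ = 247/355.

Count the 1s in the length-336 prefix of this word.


#1s = Σ_{n=0}^{335} s_n = Σ_{n=0}^{335} (⌊(n+1)α+ρ⌋ − ⌊nα+ρ⌋)
the sum telescopes: every ⌊nα+ρ⌋ with 0 < n < 336 appears once with + and once with −, leaving ⌊336α+ρ⌋ − ⌊0·α+ρ⌋
336α + ρ = (336·113 + 247) / 355 = 38215/355
ρ = 247/355
⌊38215/355⌋ = 107,  ⌊247/355⌋ = 0
#1s = 107 − 0 = 107

107


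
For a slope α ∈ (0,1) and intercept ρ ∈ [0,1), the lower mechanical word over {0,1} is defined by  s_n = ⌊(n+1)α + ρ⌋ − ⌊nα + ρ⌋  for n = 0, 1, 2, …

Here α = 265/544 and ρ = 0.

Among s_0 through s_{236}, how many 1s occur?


115

#1s = Σ_{n=0}^{236} s_n = Σ_{n=0}^{236} (⌊(n+1)α+ρ⌋ − ⌊nα+ρ⌋)
the sum telescopes: every ⌊nα+ρ⌋ with 0 < n < 237 appears once with + and once with −, leaving ⌊237α+ρ⌋ − ⌊0·α+ρ⌋
237α + ρ = (237·265) / 544 = 62805/544
ρ = 0/544
⌊62805/544⌋ = 115,  ⌊0/544⌋ = 0
#1s = 115 − 0 = 115


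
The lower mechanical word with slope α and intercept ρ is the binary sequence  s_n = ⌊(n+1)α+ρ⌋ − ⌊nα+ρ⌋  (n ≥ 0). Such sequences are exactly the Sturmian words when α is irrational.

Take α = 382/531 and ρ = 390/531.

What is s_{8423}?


0

(n+1)α + ρ = (8424·382 + 390) / 531 = 3218358/531
nα + ρ     = (8423·382 + 390) / 531 = 3217976/531
⌊3218358/531⌋ = 6060,  ⌊3217976/531⌋ = 6060
s_{8423} = 6060 − 6060 = 0


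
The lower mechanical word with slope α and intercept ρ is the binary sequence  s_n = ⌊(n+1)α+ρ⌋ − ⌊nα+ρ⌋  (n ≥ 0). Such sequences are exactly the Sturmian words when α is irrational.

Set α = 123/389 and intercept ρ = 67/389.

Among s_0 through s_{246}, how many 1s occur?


#1s = Σ_{n=0}^{246} s_n = Σ_{n=0}^{246} (⌊(n+1)α+ρ⌋ − ⌊nα+ρ⌋)
the sum telescopes: every ⌊nα+ρ⌋ with 0 < n < 247 appears once with + and once with −, leaving ⌊247α+ρ⌋ − ⌊0·α+ρ⌋
247α + ρ = (247·123 + 67) / 389 = 30448/389
ρ = 67/389
⌊30448/389⌋ = 78,  ⌊67/389⌋ = 0
#1s = 78 − 0 = 78

78


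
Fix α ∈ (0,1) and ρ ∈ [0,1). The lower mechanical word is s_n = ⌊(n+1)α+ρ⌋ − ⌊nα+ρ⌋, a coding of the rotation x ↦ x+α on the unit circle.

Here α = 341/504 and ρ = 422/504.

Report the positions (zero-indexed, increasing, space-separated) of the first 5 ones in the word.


0 1 3 4 6

n=0: ⌊763/504⌋−⌊422/504⌋ = 1−0 = 1  ← one
n=1: ⌊1104/504⌋−⌊763/504⌋ = 2−1 = 1  ← one
n=2: ⌊1445/504⌋−⌊1104/504⌋ = 2−2 = 0
n=3: ⌊1786/504⌋−⌊1445/504⌋ = 3−2 = 1  ← one
n=4: ⌊2127/504⌋−⌊1786/504⌋ = 4−3 = 1  ← one
n=5: ⌊2468/504⌋−⌊2127/504⌋ = 4−4 = 0
n=6: ⌊2809/504⌋−⌊2468/504⌋ = 5−4 = 1  ← one
positions of the first 5 ones: 0 1 3 4 6


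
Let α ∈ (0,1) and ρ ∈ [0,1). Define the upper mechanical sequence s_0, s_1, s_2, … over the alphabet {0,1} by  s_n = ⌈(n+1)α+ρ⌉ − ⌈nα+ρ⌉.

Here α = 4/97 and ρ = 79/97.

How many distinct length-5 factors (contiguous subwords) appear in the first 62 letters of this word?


6

t_n = ⌈(n·4+79)/97⌉ for n = 0 … 62:
  n=0…9: ⌈79/97⌉=1 ⌈83/97⌉=1 ⌈87/97⌉=1 ⌈91/97⌉=1 ⌈95/97⌉=1 ⌈99/97⌉=2 ⌈103/97⌉=2 ⌈107/97⌉=2 ⌈111/97⌉=2 ⌈115/97⌉=2
  n=10…19: ⌈119/97⌉=2 ⌈123/97⌉=2 ⌈127/97⌉=2 ⌈131/97⌉=2 ⌈135/97⌉=2 ⌈139/97⌉=2 ⌈143/97⌉=2 ⌈147/97⌉=2 ⌈151/97⌉=2 ⌈155/97⌉=2
  n=20…29: ⌈159/97⌉=2 ⌈163/97⌉=2 ⌈167/97⌉=2 ⌈171/97⌉=2 ⌈175/97⌉=2 ⌈179/97⌉=2 ⌈183/97⌉=2 ⌈187/97⌉=2 ⌈191/97⌉=2 ⌈195/97⌉=3
  n=30…39: ⌈199/97⌉=3 ⌈203/97⌉=3 ⌈207/97⌉=3 ⌈211/97⌉=3 ⌈215/97⌉=3 ⌈219/97⌉=3 ⌈223/97⌉=3 ⌈227/97⌉=3 ⌈231/97⌉=3 ⌈235/97⌉=3
  n=40…49: ⌈239/97⌉=3 ⌈243/97⌉=3 ⌈247/97⌉=3 ⌈251/97⌉=3 ⌈255/97⌉=3 ⌈259/97⌉=3 ⌈263/97⌉=3 ⌈267/97⌉=3 ⌈271/97⌉=3 ⌈275/97⌉=3
  n=50…59: ⌈279/97⌉=3 ⌈283/97⌉=3 ⌈287/97⌉=3 ⌈291/97⌉=3 ⌈295/97⌉=4 ⌈299/97⌉=4 ⌈303/97⌉=4 ⌈307/97⌉=4 ⌈311/97⌉=4 ⌈315/97⌉=4
  n=60…62: ⌈319/97⌉=4 ⌈323/97⌉=4 ⌈327/97⌉=4
s_n = t_(n+1) − t_n for n = 0 … 61 gives
prefix = 00001000000000000000000000001000000000000000000000000100000000
slide a length-5 window over [0..4] … [57..61] (58 windows); first occurrence of each distinct factor:
  [  0..  4] 00001
  [  1..  5] 00010
  [  2..  6] 00100
  [  3..  7] 01000
  [  4..  8] 10000
  [  5..  9] 00000
  (the other 52 windows repeat one of these)
distinct factors: {00000, 00001, 00010, 00100, 01000, 10000}
count = 6  (Sturmian bound for length 5 is 6)


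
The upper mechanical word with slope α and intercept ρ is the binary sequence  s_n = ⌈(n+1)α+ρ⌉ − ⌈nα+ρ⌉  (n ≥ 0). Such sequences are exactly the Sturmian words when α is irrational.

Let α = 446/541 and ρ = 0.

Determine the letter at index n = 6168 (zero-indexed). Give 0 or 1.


(n+1)α + ρ = (6169·446) / 541 = 2751374/541
nα + ρ     = (6168·446) / 541 = 2750928/541
⌈2751374/541⌉ = 5086,  ⌈2750928/541⌉ = 5085
s_{6168} = 5086 − 5085 = 1

1


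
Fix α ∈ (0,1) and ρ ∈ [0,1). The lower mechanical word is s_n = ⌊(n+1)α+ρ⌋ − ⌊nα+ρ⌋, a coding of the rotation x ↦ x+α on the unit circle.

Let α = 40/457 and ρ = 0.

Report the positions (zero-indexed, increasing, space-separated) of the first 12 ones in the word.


11 22 34 45 57 68 79 91 102 114 125 137

n=0: ⌊40/457⌋−⌊0/457⌋ = 0−0 = 0
n=1: ⌊80/457⌋−⌊40/457⌋ = 0−0 = 0
  …
n=11: ⌊480/457⌋−⌊440/457⌋ = 1−0 = 1  ← one
n=12: ⌊520/457⌋−⌊480/457⌋ = 1−1 = 0
n=13: ⌊560/457⌋−⌊520/457⌋ = 1−1 = 0
  …
n=22: ⌊920/457⌋−⌊880/457⌋ = 2−1 = 1  ← one
n=23: ⌊960/457⌋−⌊920/457⌋ = 2−2 = 0
n=24: ⌊1000/457⌋−⌊960/457⌋ = 2−2 = 0
  …
n=34: ⌊1400/457⌋−⌊1360/457⌋ = 3−2 = 1  ← one
n=35: ⌊1440/457⌋−⌊1400/457⌋ = 3−3 = 0
n=36: ⌊1480/457⌋−⌊1440/457⌋ = 3−3 = 0
  …
n=45: ⌊1840/457⌋−⌊1800/457⌋ = 4−3 = 1  ← one
n=46: ⌊1880/457⌋−⌊1840/457⌋ = 4−4 = 0
n=47: ⌊1920/457⌋−⌊1880/457⌋ = 4−4 = 0
  …
n=57: ⌊2320/457⌋−⌊2280/457⌋ = 5−4 = 1  ← one
n=58: ⌊2360/457⌋−⌊2320/457⌋ = 5−5 = 0
n=59: ⌊2400/457⌋−⌊2360/457⌋ = 5−5 = 0
  …
n=68: ⌊2760/457⌋−⌊2720/457⌋ = 6−5 = 1  ← one
n=69: ⌊2800/457⌋−⌊2760/457⌋ = 6−6 = 0
n=70: ⌊2840/457⌋−⌊2800/457⌋ = 6−6 = 0
  …
n=79: ⌊3200/457⌋−⌊3160/457⌋ = 7−6 = 1  ← one
n=80: ⌊3240/457⌋−⌊3200/457⌋ = 7−7 = 0
n=81: ⌊3280/457⌋−⌊3240/457⌋ = 7−7 = 0
  …
n=91: ⌊3680/457⌋−⌊3640/457⌋ = 8−7 = 1  ← one
n=92: ⌊3720/457⌋−⌊3680/457⌋ = 8−8 = 0
n=93: ⌊3760/457⌋−⌊3720/457⌋ = 8−8 = 0
  …
n=102: ⌊4120/457⌋−⌊4080/457⌋ = 9−8 = 1  ← one
n=103: ⌊4160/457⌋−⌊4120/457⌋ = 9−9 = 0
n=104: ⌊4200/457⌋−⌊4160/457⌋ = 9−9 = 0
  …
n=114: ⌊4600/457⌋−⌊4560/457⌋ = 10−9 = 1  ← one
n=115: ⌊4640/457⌋−⌊4600/457⌋ = 10−10 = 0
n=116: ⌊4680/457⌋−⌊4640/457⌋ = 10−10 = 0
  …
n=125: ⌊5040/457⌋−⌊5000/457⌋ = 11−10 = 1  ← one
n=126: ⌊5080/457⌋−⌊5040/457⌋ = 11−11 = 0
n=127: ⌊5120/457⌋−⌊5080/457⌋ = 11−11 = 0
  …
n=137: ⌊5520/457⌋−⌊5480/457⌋ = 12−11 = 1  ← one
positions of the first 12 ones: 11 22 34 45 57 68 79 91 102 114 125 137


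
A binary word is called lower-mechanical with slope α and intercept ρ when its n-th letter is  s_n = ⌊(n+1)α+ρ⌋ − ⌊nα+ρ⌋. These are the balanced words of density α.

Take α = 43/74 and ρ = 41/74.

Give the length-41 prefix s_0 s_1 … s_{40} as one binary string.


10101101010110101101010110101011010110101

n=0: ⌊(1·43+41)/74⌋ − ⌊(0·43+41)/74⌋ = ⌊84/74⌋ − ⌊41/74⌋ = 1 − 0 = 1
n=1: ⌊(2·43+41)/74⌋ − ⌊(1·43+41)/74⌋ = ⌊127/74⌋ − ⌊84/74⌋ = 1 − 1 = 0
n=2: ⌊(3·43+41)/74⌋ − ⌊(2·43+41)/74⌋ = ⌊170/74⌋ − ⌊127/74⌋ = 2 − 1 = 1
n=3: ⌊(4·43+41)/74⌋ − ⌊(3·43+41)/74⌋ = ⌊213/74⌋ − ⌊170/74⌋ = 2 − 2 = 0
n=4: ⌊(5·43+41)/74⌋ − ⌊(4·43+41)/74⌋ = ⌊256/74⌋ − ⌊213/74⌋ = 3 − 2 = 1
n=5: ⌊(6·43+41)/74⌋ − ⌊(5·43+41)/74⌋ = ⌊299/74⌋ − ⌊256/74⌋ = 4 − 3 = 1
n=6: ⌊(7·43+41)/74⌋ − ⌊(6·43+41)/74⌋ = ⌊342/74⌋ − ⌊299/74⌋ = 4 − 4 = 0
n=7: ⌊(8·43+41)/74⌋ − ⌊(7·43+41)/74⌋ = ⌊385/74⌋ − ⌊342/74⌋ = 5 − 4 = 1
n=8: ⌊(9·43+41)/74⌋ − ⌊(8·43+41)/74⌋ = ⌊428/74⌋ − ⌊385/74⌋ = 5 − 5 = 0
n=9: ⌊(10·43+41)/74⌋ − ⌊(9·43+41)/74⌋ = ⌊471/74⌋ − ⌊428/74⌋ = 6 − 5 = 1
n=10: ⌊(11·43+41)/74⌋ − ⌊(10·43+41)/74⌋ = ⌊514/74⌋ − ⌊471/74⌋ = 6 − 6 = 0
n=11: ⌊(12·43+41)/74⌋ − ⌊(11·43+41)/74⌋ = ⌊557/74⌋ − ⌊514/74⌋ = 7 − 6 = 1
n=12: ⌊(13·43+41)/74⌋ − ⌊(12·43+41)/74⌋ = ⌊600/74⌋ − ⌊557/74⌋ = 8 − 7 = 1
n=13: ⌊(14·43+41)/74⌋ − ⌊(13·43+41)/74⌋ = ⌊643/74⌋ − ⌊600/74⌋ = 8 − 8 = 0
n=14: ⌊(15·43+41)/74⌋ − ⌊(14·43+41)/74⌋ = ⌊686/74⌋ − ⌊643/74⌋ = 9 − 8 = 1
n=15: ⌊(16·43+41)/74⌋ − ⌊(15·43+41)/74⌋ = ⌊729/74⌋ − ⌊686/74⌋ = 9 − 9 = 0
n=16: ⌊(17·43+41)/74⌋ − ⌊(16·43+41)/74⌋ = ⌊772/74⌋ − ⌊729/74⌋ = 10 − 9 = 1
n=17: ⌊(18·43+41)/74⌋ − ⌊(17·43+41)/74⌋ = ⌊815/74⌋ − ⌊772/74⌋ = 11 − 10 = 1
n=18: ⌊(19·43+41)/74⌋ − ⌊(18·43+41)/74⌋ = ⌊858/74⌋ − ⌊815/74⌋ = 11 − 11 = 0
n=19: ⌊(20·43+41)/74⌋ − ⌊(19·43+41)/74⌋ = ⌊901/74⌋ − ⌊858/74⌋ = 12 − 11 = 1
n=20: ⌊(21·43+41)/74⌋ − ⌊(20·43+41)/74⌋ = ⌊944/74⌋ − ⌊901/74⌋ = 12 − 12 = 0
n=21: ⌊(22·43+41)/74⌋ − ⌊(21·43+41)/74⌋ = ⌊987/74⌋ − ⌊944/74⌋ = 13 − 12 = 1
n=22: ⌊(23·43+41)/74⌋ − ⌊(22·43+41)/74⌋ = ⌊1030/74⌋ − ⌊987/74⌋ = 13 − 13 = 0
n=23: ⌊(24·43+41)/74⌋ − ⌊(23·43+41)/74⌋ = ⌊1073/74⌋ − ⌊1030/74⌋ = 14 − 13 = 1
n=24: ⌊(25·43+41)/74⌋ − ⌊(24·43+41)/74⌋ = ⌊1116/74⌋ − ⌊1073/74⌋ = 15 − 14 = 1
n=25: ⌊(26·43+41)/74⌋ − ⌊(25·43+41)/74⌋ = ⌊1159/74⌋ − ⌊1116/74⌋ = 15 − 15 = 0
n=26: ⌊(27·43+41)/74⌋ − ⌊(26·43+41)/74⌋ = ⌊1202/74⌋ − ⌊1159/74⌋ = 16 − 15 = 1
n=27: ⌊(28·43+41)/74⌋ − ⌊(27·43+41)/74⌋ = ⌊1245/74⌋ − ⌊1202/74⌋ = 16 − 16 = 0
n=28: ⌊(29·43+41)/74⌋ − ⌊(28·43+41)/74⌋ = ⌊1288/74⌋ − ⌊1245/74⌋ = 17 − 16 = 1
n=29: ⌊(30·43+41)/74⌋ − ⌊(29·43+41)/74⌋ = ⌊1331/74⌋ − ⌊1288/74⌋ = 17 − 17 = 0
n=30: ⌊(31·43+41)/74⌋ − ⌊(30·43+41)/74⌋ = ⌊1374/74⌋ − ⌊1331/74⌋ = 18 − 17 = 1
n=31: ⌊(32·43+41)/74⌋ − ⌊(31·43+41)/74⌋ = ⌊1417/74⌋ − ⌊1374/74⌋ = 19 − 18 = 1
n=32: ⌊(33·43+41)/74⌋ − ⌊(32·43+41)/74⌋ = ⌊1460/74⌋ − ⌊1417/74⌋ = 19 − 19 = 0
n=33: ⌊(34·43+41)/74⌋ − ⌊(33·43+41)/74⌋ = ⌊1503/74⌋ − ⌊1460/74⌋ = 20 − 19 = 1
n=34: ⌊(35·43+41)/74⌋ − ⌊(34·43+41)/74⌋ = ⌊1546/74⌋ − ⌊1503/74⌋ = 20 − 20 = 0
n=35: ⌊(36·43+41)/74⌋ − ⌊(35·43+41)/74⌋ = ⌊1589/74⌋ − ⌊1546/74⌋ = 21 − 20 = 1
n=36: ⌊(37·43+41)/74⌋ − ⌊(36·43+41)/74⌋ = ⌊1632/74⌋ − ⌊1589/74⌋ = 22 − 21 = 1
n=37: ⌊(38·43+41)/74⌋ − ⌊(37·43+41)/74⌋ = ⌊1675/74⌋ − ⌊1632/74⌋ = 22 − 22 = 0
n=38: ⌊(39·43+41)/74⌋ − ⌊(38·43+41)/74⌋ = ⌊1718/74⌋ − ⌊1675/74⌋ = 23 − 22 = 1
n=39: ⌊(40·43+41)/74⌋ − ⌊(39·43+41)/74⌋ = ⌊1761/74⌋ − ⌊1718/74⌋ = 23 − 23 = 0
n=40: ⌊(41·43+41)/74⌋ − ⌊(40·43+41)/74⌋ = ⌊1804/74⌋ − ⌊1761/74⌋ = 24 − 23 = 1


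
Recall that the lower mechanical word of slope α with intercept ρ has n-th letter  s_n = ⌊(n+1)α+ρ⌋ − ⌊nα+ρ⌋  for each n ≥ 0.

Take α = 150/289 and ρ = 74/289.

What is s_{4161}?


1

(n+1)α + ρ = (4162·150 + 74) / 289 = 624374/289
nα + ρ     = (4161·150 + 74) / 289 = 624224/289
⌊624374/289⌋ = 2160,  ⌊624224/289⌋ = 2159
s_{4161} = 2160 − 2159 = 1


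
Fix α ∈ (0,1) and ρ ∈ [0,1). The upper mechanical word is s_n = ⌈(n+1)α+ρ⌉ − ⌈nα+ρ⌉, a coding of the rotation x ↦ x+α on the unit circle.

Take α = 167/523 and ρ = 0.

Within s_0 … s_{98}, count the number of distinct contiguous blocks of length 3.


t_n = ⌈(n·167)/523⌉ for n = 0 … 99:
  n=0…9: ⌈0/523⌉=0 ⌈167/523⌉=1 ⌈334/523⌉=1 ⌈501/523⌉=1 ⌈668/523⌉=2 ⌈835/523⌉=2 ⌈1002/523⌉=2 ⌈1169/523⌉=3 ⌈1336/523⌉=3 ⌈1503/523⌉=3
  n=10…19: ⌈1670/523⌉=4 ⌈1837/523⌉=4 ⌈2004/523⌉=4 ⌈2171/523⌉=5 ⌈2338/523⌉=5 ⌈2505/523⌉=5 ⌈2672/523⌉=6 ⌈2839/523⌉=6 ⌈3006/523⌉=6 ⌈3173/523⌉=7
  n=20…29: ⌈3340/523⌉=7 ⌈3507/523⌉=7 ⌈3674/523⌉=8 ⌈3841/523⌉=8 ⌈4008/523⌉=8 ⌈4175/523⌉=8 ⌈4342/523⌉=9 ⌈4509/523⌉=9 ⌈4676/523⌉=9 ⌈4843/523⌉=10
  n=30…39: ⌈5010/523⌉=10 ⌈5177/523⌉=10 ⌈5344/523⌉=11 ⌈5511/523⌉=11 ⌈5678/523⌉=11 ⌈5845/523⌉=12 ⌈6012/523⌉=12 ⌈6179/523⌉=12 ⌈6346/523⌉=13 ⌈6513/523⌉=13
  n=40…49: ⌈6680/523⌉=13 ⌈6847/523⌉=14 ⌈7014/523⌉=14 ⌈7181/523⌉=14 ⌈7348/523⌉=15 ⌈7515/523⌉=15 ⌈7682/523⌉=15 ⌈7849/523⌉=16 ⌈8016/523⌉=16 ⌈8183/523⌉=16
  n=50…59: ⌈8350/523⌉=16 ⌈8517/523⌉=17 ⌈8684/523⌉=17 ⌈8851/523⌉=17 ⌈9018/523⌉=18 ⌈9185/523⌉=18 ⌈9352/523⌉=18 ⌈9519/523⌉=19 ⌈9686/523⌉=19 ⌈9853/523⌉=19
  n=60…69: ⌈10020/523⌉=20 ⌈10187/523⌉=20 ⌈10354/523⌉=20 ⌈10521/523⌉=21 ⌈10688/523⌉=21 ⌈10855/523⌉=21 ⌈11022/523⌉=22 ⌈11189/523⌉=22 ⌈11356/523⌉=22 ⌈11523/523⌉=23
  n=70…79: ⌈11690/523⌉=23 ⌈11857/523⌉=23 ⌈12024/523⌉=23 ⌈12191/523⌉=24 ⌈12358/523⌉=24 ⌈12525/523⌉=24 ⌈12692/523⌉=25 ⌈12859/523⌉=25 ⌈13026/523⌉=25 ⌈13193/523⌉=26
  n=80…89: ⌈13360/523⌉=26 ⌈13527/523⌉=26 ⌈13694/523⌉=27 ⌈13861/523⌉=27 ⌈14028/523⌉=27 ⌈14195/523⌉=28 ⌈14362/523⌉=28 ⌈14529/523⌉=28 ⌈14696/523⌉=29 ⌈14863/523⌉=29
  n=90…99: ⌈15030/523⌉=29 ⌈15197/523⌉=30 ⌈15364/523⌉=30 ⌈15531/523⌉=30 ⌈15698/523⌉=31 ⌈15865/523⌉=31 ⌈16032/523⌉=31 ⌈16199/523⌉=31 ⌈16366/523⌉=32 ⌈16533/523⌉=32
s_n = t_(n+1) − t_n for n = 0 … 98 gives
prefix = 100100100100100100100100010010010010010010010010001001001001001001001000100100100100100100100100010
slide a length-3 window over [0..2] … [96..98] (97 windows); first occurrence of each distinct factor:
  [  0..  2] 100
  [  1..  3] 001
  [  2..  4] 010
  [ 22.. 24] 000
  (the other 93 windows repeat one of these)
distinct factors: {000, 001, 010, 100}
count = 4  (Sturmian bound for length 3 is 4)

4


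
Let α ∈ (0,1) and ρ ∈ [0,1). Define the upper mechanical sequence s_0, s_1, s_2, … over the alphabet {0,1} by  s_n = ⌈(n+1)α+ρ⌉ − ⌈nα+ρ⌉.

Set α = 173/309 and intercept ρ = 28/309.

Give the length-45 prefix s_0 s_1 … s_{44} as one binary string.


010101101010101101010101101010110101010110101

n=0: ⌈(1·173+28)/309⌉ − ⌈(0·173+28)/309⌉ = ⌈201/309⌉ − ⌈28/309⌉ = 1 − 1 = 0
n=1: ⌈(2·173+28)/309⌉ − ⌈(1·173+28)/309⌉ = ⌈374/309⌉ − ⌈201/309⌉ = 2 − 1 = 1
n=2: ⌈(3·173+28)/309⌉ − ⌈(2·173+28)/309⌉ = ⌈547/309⌉ − ⌈374/309⌉ = 2 − 2 = 0
n=3: ⌈(4·173+28)/309⌉ − ⌈(3·173+28)/309⌉ = ⌈720/309⌉ − ⌈547/309⌉ = 3 − 2 = 1
n=4: ⌈(5·173+28)/309⌉ − ⌈(4·173+28)/309⌉ = ⌈893/309⌉ − ⌈720/309⌉ = 3 − 3 = 0
n=5: ⌈(6·173+28)/309⌉ − ⌈(5·173+28)/309⌉ = ⌈1066/309⌉ − ⌈893/309⌉ = 4 − 3 = 1
n=6: ⌈(7·173+28)/309⌉ − ⌈(6·173+28)/309⌉ = ⌈1239/309⌉ − ⌈1066/309⌉ = 5 − 4 = 1
n=7: ⌈(8·173+28)/309⌉ − ⌈(7·173+28)/309⌉ = ⌈1412/309⌉ − ⌈1239/309⌉ = 5 − 5 = 0
n=8: ⌈(9·173+28)/309⌉ − ⌈(8·173+28)/309⌉ = ⌈1585/309⌉ − ⌈1412/309⌉ = 6 − 5 = 1
n=9: ⌈(10·173+28)/309⌉ − ⌈(9·173+28)/309⌉ = ⌈1758/309⌉ − ⌈1585/309⌉ = 6 − 6 = 0
n=10: ⌈(11·173+28)/309⌉ − ⌈(10·173+28)/309⌉ = ⌈1931/309⌉ − ⌈1758/309⌉ = 7 − 6 = 1
n=11: ⌈(12·173+28)/309⌉ − ⌈(11·173+28)/309⌉ = ⌈2104/309⌉ − ⌈1931/309⌉ = 7 − 7 = 0
n=12: ⌈(13·173+28)/309⌉ − ⌈(12·173+28)/309⌉ = ⌈2277/309⌉ − ⌈2104/309⌉ = 8 − 7 = 1
n=13: ⌈(14·173+28)/309⌉ − ⌈(13·173+28)/309⌉ = ⌈2450/309⌉ − ⌈2277/309⌉ = 8 − 8 = 0
n=14: ⌈(15·173+28)/309⌉ − ⌈(14·173+28)/309⌉ = ⌈2623/309⌉ − ⌈2450/309⌉ = 9 − 8 = 1
n=15: ⌈(16·173+28)/309⌉ − ⌈(15·173+28)/309⌉ = ⌈2796/309⌉ − ⌈2623/309⌉ = 10 − 9 = 1
n=16: ⌈(17·173+28)/309⌉ − ⌈(16·173+28)/309⌉ = ⌈2969/309⌉ − ⌈2796/309⌉ = 10 − 10 = 0
n=17: ⌈(18·173+28)/309⌉ − ⌈(17·173+28)/309⌉ = ⌈3142/309⌉ − ⌈2969/309⌉ = 11 − 10 = 1
n=18: ⌈(19·173+28)/309⌉ − ⌈(18·173+28)/309⌉ = ⌈3315/309⌉ − ⌈3142/309⌉ = 11 − 11 = 0
n=19: ⌈(20·173+28)/309⌉ − ⌈(19·173+28)/309⌉ = ⌈3488/309⌉ − ⌈3315/309⌉ = 12 − 11 = 1
n=20: ⌈(21·173+28)/309⌉ − ⌈(20·173+28)/309⌉ = ⌈3661/309⌉ − ⌈3488/309⌉ = 12 − 12 = 0
n=21: ⌈(22·173+28)/309⌉ − ⌈(21·173+28)/309⌉ = ⌈3834/309⌉ − ⌈3661/309⌉ = 13 − 12 = 1
n=22: ⌈(23·173+28)/309⌉ − ⌈(22·173+28)/309⌉ = ⌈4007/309⌉ − ⌈3834/309⌉ = 13 − 13 = 0
n=23: ⌈(24·173+28)/309⌉ − ⌈(23·173+28)/309⌉ = ⌈4180/309⌉ − ⌈4007/309⌉ = 14 − 13 = 1
n=24: ⌈(25·173+28)/309⌉ − ⌈(24·173+28)/309⌉ = ⌈4353/309⌉ − ⌈4180/309⌉ = 15 − 14 = 1
n=25: ⌈(26·173+28)/309⌉ − ⌈(25·173+28)/309⌉ = ⌈4526/309⌉ − ⌈4353/309⌉ = 15 − 15 = 0
n=26: ⌈(27·173+28)/309⌉ − ⌈(26·173+28)/309⌉ = ⌈4699/309⌉ − ⌈4526/309⌉ = 16 − 15 = 1
n=27: ⌈(28·173+28)/309⌉ − ⌈(27·173+28)/309⌉ = ⌈4872/309⌉ − ⌈4699/309⌉ = 16 − 16 = 0
n=28: ⌈(29·173+28)/309⌉ − ⌈(28·173+28)/309⌉ = ⌈5045/309⌉ − ⌈4872/309⌉ = 17 − 16 = 1
n=29: ⌈(30·173+28)/309⌉ − ⌈(29·173+28)/309⌉ = ⌈5218/309⌉ − ⌈5045/309⌉ = 17 − 17 = 0
n=30: ⌈(31·173+28)/309⌉ − ⌈(30·173+28)/309⌉ = ⌈5391/309⌉ − ⌈5218/309⌉ = 18 − 17 = 1
n=31: ⌈(32·173+28)/309⌉ − ⌈(31·173+28)/309⌉ = ⌈5564/309⌉ − ⌈5391/309⌉ = 19 − 18 = 1
n=32: ⌈(33·173+28)/309⌉ − ⌈(32·173+28)/309⌉ = ⌈5737/309⌉ − ⌈5564/309⌉ = 19 − 19 = 0
n=33: ⌈(34·173+28)/309⌉ − ⌈(33·173+28)/309⌉ = ⌈5910/309⌉ − ⌈5737/309⌉ = 20 − 19 = 1
n=34: ⌈(35·173+28)/309⌉ − ⌈(34·173+28)/309⌉ = ⌈6083/309⌉ − ⌈5910/309⌉ = 20 − 20 = 0
n=35: ⌈(36·173+28)/309⌉ − ⌈(35·173+28)/309⌉ = ⌈6256/309⌉ − ⌈6083/309⌉ = 21 − 20 = 1
n=36: ⌈(37·173+28)/309⌉ − ⌈(36·173+28)/309⌉ = ⌈6429/309⌉ − ⌈6256/309⌉ = 21 − 21 = 0
n=37: ⌈(38·173+28)/309⌉ − ⌈(37·173+28)/309⌉ = ⌈6602/309⌉ − ⌈6429/309⌉ = 22 − 21 = 1
n=38: ⌈(39·173+28)/309⌉ − ⌈(38·173+28)/309⌉ = ⌈6775/309⌉ − ⌈6602/309⌉ = 22 − 22 = 0
n=39: ⌈(40·173+28)/309⌉ − ⌈(39·173+28)/309⌉ = ⌈6948/309⌉ − ⌈6775/309⌉ = 23 − 22 = 1
n=40: ⌈(41·173+28)/309⌉ − ⌈(40·173+28)/309⌉ = ⌈7121/309⌉ − ⌈6948/309⌉ = 24 − 23 = 1
n=41: ⌈(42·173+28)/309⌉ − ⌈(41·173+28)/309⌉ = ⌈7294/309⌉ − ⌈7121/309⌉ = 24 − 24 = 0
n=42: ⌈(43·173+28)/309⌉ − ⌈(42·173+28)/309⌉ = ⌈7467/309⌉ − ⌈7294/309⌉ = 25 − 24 = 1
n=43: ⌈(44·173+28)/309⌉ − ⌈(43·173+28)/309⌉ = ⌈7640/309⌉ − ⌈7467/309⌉ = 25 − 25 = 0
n=44: ⌈(45·173+28)/309⌉ − ⌈(44·173+28)/309⌉ = ⌈7813/309⌉ − ⌈7640/309⌉ = 26 − 25 = 1


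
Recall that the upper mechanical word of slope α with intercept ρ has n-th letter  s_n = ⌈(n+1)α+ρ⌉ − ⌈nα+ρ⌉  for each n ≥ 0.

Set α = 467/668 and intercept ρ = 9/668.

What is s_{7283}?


(n+1)α + ρ = (7284·467 + 9) / 668 = 3401637/668
nα + ρ     = (7283·467 + 9) / 668 = 3401170/668
⌈3401637/668⌉ = 5093,  ⌈3401170/668⌉ = 5092
s_{7283} = 5093 − 5092 = 1

1


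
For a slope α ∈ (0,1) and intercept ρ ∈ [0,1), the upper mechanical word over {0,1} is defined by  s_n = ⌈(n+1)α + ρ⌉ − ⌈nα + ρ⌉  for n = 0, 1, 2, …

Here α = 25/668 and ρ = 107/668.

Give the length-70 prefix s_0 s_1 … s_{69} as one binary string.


0000000000000000000000100000000000000000000000000100000000000000000000

n=0: ⌈(1·25+107)/668⌉ − ⌈(0·25+107)/668⌉ = ⌈132/668⌉ − ⌈107/668⌉ = 1 − 1 = 0
n=1: ⌈(2·25+107)/668⌉ − ⌈(1·25+107)/668⌉ = ⌈157/668⌉ − ⌈132/668⌉ = 1 − 1 = 0
n=2: ⌈(3·25+107)/668⌉ − ⌈(2·25+107)/668⌉ = ⌈182/668⌉ − ⌈157/668⌉ = 1 − 1 = 0
n=3: ⌈(4·25+107)/668⌉ − ⌈(3·25+107)/668⌉ = ⌈207/668⌉ − ⌈182/668⌉ = 1 − 1 = 0
n=4: ⌈(5·25+107)/668⌉ − ⌈(4·25+107)/668⌉ = ⌈232/668⌉ − ⌈207/668⌉ = 1 − 1 = 0
n=5: ⌈(6·25+107)/668⌉ − ⌈(5·25+107)/668⌉ = ⌈257/668⌉ − ⌈232/668⌉ = 1 − 1 = 0
n=6: ⌈(7·25+107)/668⌉ − ⌈(6·25+107)/668⌉ = ⌈282/668⌉ − ⌈257/668⌉ = 1 − 1 = 0
n=7: ⌈(8·25+107)/668⌉ − ⌈(7·25+107)/668⌉ = ⌈307/668⌉ − ⌈282/668⌉ = 1 − 1 = 0
n=8: ⌈(9·25+107)/668⌉ − ⌈(8·25+107)/668⌉ = ⌈332/668⌉ − ⌈307/668⌉ = 1 − 1 = 0
n=9: ⌈(10·25+107)/668⌉ − ⌈(9·25+107)/668⌉ = ⌈357/668⌉ − ⌈332/668⌉ = 1 − 1 = 0
n=10: ⌈(11·25+107)/668⌉ − ⌈(10·25+107)/668⌉ = ⌈382/668⌉ − ⌈357/668⌉ = 1 − 1 = 0
n=11: ⌈(12·25+107)/668⌉ − ⌈(11·25+107)/668⌉ = ⌈407/668⌉ − ⌈382/668⌉ = 1 − 1 = 0
n=12: ⌈(13·25+107)/668⌉ − ⌈(12·25+107)/668⌉ = ⌈432/668⌉ − ⌈407/668⌉ = 1 − 1 = 0
n=13: ⌈(14·25+107)/668⌉ − ⌈(13·25+107)/668⌉ = ⌈457/668⌉ − ⌈432/668⌉ = 1 − 1 = 0
n=14: ⌈(15·25+107)/668⌉ − ⌈(14·25+107)/668⌉ = ⌈482/668⌉ − ⌈457/668⌉ = 1 − 1 = 0
n=15: ⌈(16·25+107)/668⌉ − ⌈(15·25+107)/668⌉ = ⌈507/668⌉ − ⌈482/668⌉ = 1 − 1 = 0
n=16: ⌈(17·25+107)/668⌉ − ⌈(16·25+107)/668⌉ = ⌈532/668⌉ − ⌈507/668⌉ = 1 − 1 = 0
n=17: ⌈(18·25+107)/668⌉ − ⌈(17·25+107)/668⌉ = ⌈557/668⌉ − ⌈532/668⌉ = 1 − 1 = 0
n=18: ⌈(19·25+107)/668⌉ − ⌈(18·25+107)/668⌉ = ⌈582/668⌉ − ⌈557/668⌉ = 1 − 1 = 0
n=19: ⌈(20·25+107)/668⌉ − ⌈(19·25+107)/668⌉ = ⌈607/668⌉ − ⌈582/668⌉ = 1 − 1 = 0
n=20: ⌈(21·25+107)/668⌉ − ⌈(20·25+107)/668⌉ = ⌈632/668⌉ − ⌈607/668⌉ = 1 − 1 = 0
n=21: ⌈(22·25+107)/668⌉ − ⌈(21·25+107)/668⌉ = ⌈657/668⌉ − ⌈632/668⌉ = 1 − 1 = 0
n=22: ⌈(23·25+107)/668⌉ − ⌈(22·25+107)/668⌉ = ⌈682/668⌉ − ⌈657/668⌉ = 2 − 1 = 1
n=23: ⌈(24·25+107)/668⌉ − ⌈(23·25+107)/668⌉ = ⌈707/668⌉ − ⌈682/668⌉ = 2 − 2 = 0
n=24: ⌈(25·25+107)/668⌉ − ⌈(24·25+107)/668⌉ = ⌈732/668⌉ − ⌈707/668⌉ = 2 − 2 = 0
n=25: ⌈(26·25+107)/668⌉ − ⌈(25·25+107)/668⌉ = ⌈757/668⌉ − ⌈732/668⌉ = 2 − 2 = 0
n=26: ⌈(27·25+107)/668⌉ − ⌈(26·25+107)/668⌉ = ⌈782/668⌉ − ⌈757/668⌉ = 2 − 2 = 0
n=27: ⌈(28·25+107)/668⌉ − ⌈(27·25+107)/668⌉ = ⌈807/668⌉ − ⌈782/668⌉ = 2 − 2 = 0
n=28: ⌈(29·25+107)/668⌉ − ⌈(28·25+107)/668⌉ = ⌈832/668⌉ − ⌈807/668⌉ = 2 − 2 = 0
n=29: ⌈(30·25+107)/668⌉ − ⌈(29·25+107)/668⌉ = ⌈857/668⌉ − ⌈832/668⌉ = 2 − 2 = 0
n=30: ⌈(31·25+107)/668⌉ − ⌈(30·25+107)/668⌉ = ⌈882/668⌉ − ⌈857/668⌉ = 2 − 2 = 0
n=31: ⌈(32·25+107)/668⌉ − ⌈(31·25+107)/668⌉ = ⌈907/668⌉ − ⌈882/668⌉ = 2 − 2 = 0
n=32: ⌈(33·25+107)/668⌉ − ⌈(32·25+107)/668⌉ = ⌈932/668⌉ − ⌈907/668⌉ = 2 − 2 = 0
n=33: ⌈(34·25+107)/668⌉ − ⌈(33·25+107)/668⌉ = ⌈957/668⌉ − ⌈932/668⌉ = 2 − 2 = 0
n=34: ⌈(35·25+107)/668⌉ − ⌈(34·25+107)/668⌉ = ⌈982/668⌉ − ⌈957/668⌉ = 2 − 2 = 0
n=35: ⌈(36·25+107)/668⌉ − ⌈(35·25+107)/668⌉ = ⌈1007/668⌉ − ⌈982/668⌉ = 2 − 2 = 0
n=36: ⌈(37·25+107)/668⌉ − ⌈(36·25+107)/668⌉ = ⌈1032/668⌉ − ⌈1007/668⌉ = 2 − 2 = 0
n=37: ⌈(38·25+107)/668⌉ − ⌈(37·25+107)/668⌉ = ⌈1057/668⌉ − ⌈1032/668⌉ = 2 − 2 = 0
n=38: ⌈(39·25+107)/668⌉ − ⌈(38·25+107)/668⌉ = ⌈1082/668⌉ − ⌈1057/668⌉ = 2 − 2 = 0
n=39: ⌈(40·25+107)/668⌉ − ⌈(39·25+107)/668⌉ = ⌈1107/668⌉ − ⌈1082/668⌉ = 2 − 2 = 0
n=40: ⌈(41·25+107)/668⌉ − ⌈(40·25+107)/668⌉ = ⌈1132/668⌉ − ⌈1107/668⌉ = 2 − 2 = 0
n=41: ⌈(42·25+107)/668⌉ − ⌈(41·25+107)/668⌉ = ⌈1157/668⌉ − ⌈1132/668⌉ = 2 − 2 = 0
n=42: ⌈(43·25+107)/668⌉ − ⌈(42·25+107)/668⌉ = ⌈1182/668⌉ − ⌈1157/668⌉ = 2 − 2 = 0
n=43: ⌈(44·25+107)/668⌉ − ⌈(43·25+107)/668⌉ = ⌈1207/668⌉ − ⌈1182/668⌉ = 2 − 2 = 0
n=44: ⌈(45·25+107)/668⌉ − ⌈(44·25+107)/668⌉ = ⌈1232/668⌉ − ⌈1207/668⌉ = 2 − 2 = 0
n=45: ⌈(46·25+107)/668⌉ − ⌈(45·25+107)/668⌉ = ⌈1257/668⌉ − ⌈1232/668⌉ = 2 − 2 = 0
n=46: ⌈(47·25+107)/668⌉ − ⌈(46·25+107)/668⌉ = ⌈1282/668⌉ − ⌈1257/668⌉ = 2 − 2 = 0
n=47: ⌈(48·25+107)/668⌉ − ⌈(47·25+107)/668⌉ = ⌈1307/668⌉ − ⌈1282/668⌉ = 2 − 2 = 0
n=48: ⌈(49·25+107)/668⌉ − ⌈(48·25+107)/668⌉ = ⌈1332/668⌉ − ⌈1307/668⌉ = 2 − 2 = 0
n=49: ⌈(50·25+107)/668⌉ − ⌈(49·25+107)/668⌉ = ⌈1357/668⌉ − ⌈1332/668⌉ = 3 − 2 = 1
n=50: ⌈(51·25+107)/668⌉ − ⌈(50·25+107)/668⌉ = ⌈1382/668⌉ − ⌈1357/668⌉ = 3 − 3 = 0
n=51: ⌈(52·25+107)/668⌉ − ⌈(51·25+107)/668⌉ = ⌈1407/668⌉ − ⌈1382/668⌉ = 3 − 3 = 0
n=52: ⌈(53·25+107)/668⌉ − ⌈(52·25+107)/668⌉ = ⌈1432/668⌉ − ⌈1407/668⌉ = 3 − 3 = 0
n=53: ⌈(54·25+107)/668⌉ − ⌈(53·25+107)/668⌉ = ⌈1457/668⌉ − ⌈1432/668⌉ = 3 − 3 = 0
n=54: ⌈(55·25+107)/668⌉ − ⌈(54·25+107)/668⌉ = ⌈1482/668⌉ − ⌈1457/668⌉ = 3 − 3 = 0
n=55: ⌈(56·25+107)/668⌉ − ⌈(55·25+107)/668⌉ = ⌈1507/668⌉ − ⌈1482/668⌉ = 3 − 3 = 0
n=56: ⌈(57·25+107)/668⌉ − ⌈(56·25+107)/668⌉ = ⌈1532/668⌉ − ⌈1507/668⌉ = 3 − 3 = 0
n=57: ⌈(58·25+107)/668⌉ − ⌈(57·25+107)/668⌉ = ⌈1557/668⌉ − ⌈1532/668⌉ = 3 − 3 = 0
n=58: ⌈(59·25+107)/668⌉ − ⌈(58·25+107)/668⌉ = ⌈1582/668⌉ − ⌈1557/668⌉ = 3 − 3 = 0
n=59: ⌈(60·25+107)/668⌉ − ⌈(59·25+107)/668⌉ = ⌈1607/668⌉ − ⌈1582/668⌉ = 3 − 3 = 0
n=60: ⌈(61·25+107)/668⌉ − ⌈(60·25+107)/668⌉ = ⌈1632/668⌉ − ⌈1607/668⌉ = 3 − 3 = 0
n=61: ⌈(62·25+107)/668⌉ − ⌈(61·25+107)/668⌉ = ⌈1657/668⌉ − ⌈1632/668⌉ = 3 − 3 = 0
n=62: ⌈(63·25+107)/668⌉ − ⌈(62·25+107)/668⌉ = ⌈1682/668⌉ − ⌈1657/668⌉ = 3 − 3 = 0
n=63: ⌈(64·25+107)/668⌉ − ⌈(63·25+107)/668⌉ = ⌈1707/668⌉ − ⌈1682/668⌉ = 3 − 3 = 0
n=64: ⌈(65·25+107)/668⌉ − ⌈(64·25+107)/668⌉ = ⌈1732/668⌉ − ⌈1707/668⌉ = 3 − 3 = 0
n=65: ⌈(66·25+107)/668⌉ − ⌈(65·25+107)/668⌉ = ⌈1757/668⌉ − ⌈1732/668⌉ = 3 − 3 = 0
n=66: ⌈(67·25+107)/668⌉ − ⌈(66·25+107)/668⌉ = ⌈1782/668⌉ − ⌈1757/668⌉ = 3 − 3 = 0
n=67: ⌈(68·25+107)/668⌉ − ⌈(67·25+107)/668⌉ = ⌈1807/668⌉ − ⌈1782/668⌉ = 3 − 3 = 0
n=68: ⌈(69·25+107)/668⌉ − ⌈(68·25+107)/668⌉ = ⌈1832/668⌉ − ⌈1807/668⌉ = 3 − 3 = 0
n=69: ⌈(70·25+107)/668⌉ − ⌈(69·25+107)/668⌉ = ⌈1857/668⌉ − ⌈1832/668⌉ = 3 − 3 = 0


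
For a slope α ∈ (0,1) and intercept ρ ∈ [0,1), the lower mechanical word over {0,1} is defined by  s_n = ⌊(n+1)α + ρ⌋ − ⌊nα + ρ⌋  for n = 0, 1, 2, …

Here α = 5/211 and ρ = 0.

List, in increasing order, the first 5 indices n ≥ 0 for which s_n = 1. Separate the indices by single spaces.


42 84 126 168 210

n=0: ⌊5/211⌋−⌊0/211⌋ = 0−0 = 0
n=1: ⌊10/211⌋−⌊5/211⌋ = 0−0 = 0
  …
n=42: ⌊215/211⌋−⌊210/211⌋ = 1−0 = 1  ← one
n=43: ⌊220/211⌋−⌊215/211⌋ = 1−1 = 0
n=44: ⌊225/211⌋−⌊220/211⌋ = 1−1 = 0
  …
n=84: ⌊425/211⌋−⌊420/211⌋ = 2−1 = 1  ← one
n=85: ⌊430/211⌋−⌊425/211⌋ = 2−2 = 0
n=86: ⌊435/211⌋−⌊430/211⌋ = 2−2 = 0
  …
n=126: ⌊635/211⌋−⌊630/211⌋ = 3−2 = 1  ← one
n=127: ⌊640/211⌋−⌊635/211⌋ = 3−3 = 0
n=128: ⌊645/211⌋−⌊640/211⌋ = 3−3 = 0
  …
n=168: ⌊845/211⌋−⌊840/211⌋ = 4−3 = 1  ← one
n=169: ⌊850/211⌋−⌊845/211⌋ = 4−4 = 0
n=170: ⌊855/211⌋−⌊850/211⌋ = 4−4 = 0
  …
n=210: ⌊1055/211⌋−⌊1050/211⌋ = 5−4 = 1  ← one
positions of the first 5 ones: 42 84 126 168 210


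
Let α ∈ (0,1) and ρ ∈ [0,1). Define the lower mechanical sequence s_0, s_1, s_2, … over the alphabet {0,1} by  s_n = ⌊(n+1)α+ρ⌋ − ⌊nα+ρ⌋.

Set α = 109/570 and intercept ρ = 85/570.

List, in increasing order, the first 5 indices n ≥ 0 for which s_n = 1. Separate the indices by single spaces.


4 9 14 20 25

n=0: ⌊194/570⌋−⌊85/570⌋ = 0−0 = 0
n=1: ⌊303/570⌋−⌊194/570⌋ = 0−0 = 0
n=2: ⌊412/570⌋−⌊303/570⌋ = 0−0 = 0
n=3: ⌊521/570⌋−⌊412/570⌋ = 0−0 = 0
n=4: ⌊630/570⌋−⌊521/570⌋ = 1−0 = 1  ← one
n=5: ⌊739/570⌋−⌊630/570⌋ = 1−1 = 0
n=6: ⌊848/570⌋−⌊739/570⌋ = 1−1 = 0
n=7: ⌊957/570⌋−⌊848/570⌋ = 1−1 = 0
n=8: ⌊1066/570⌋−⌊957/570⌋ = 1−1 = 0
n=9: ⌊1175/570⌋−⌊1066/570⌋ = 2−1 = 1  ← one
n=10: ⌊1284/570⌋−⌊1175/570⌋ = 2−2 = 0
n=11: ⌊1393/570⌋−⌊1284/570⌋ = 2−2 = 0
n=12: ⌊1502/570⌋−⌊1393/570⌋ = 2−2 = 0
n=13: ⌊1611/570⌋−⌊1502/570⌋ = 2−2 = 0
n=14: ⌊1720/570⌋−⌊1611/570⌋ = 3−2 = 1  ← one
n=15: ⌊1829/570⌋−⌊1720/570⌋ = 3−3 = 0
n=16: ⌊1938/570⌋−⌊1829/570⌋ = 3−3 = 0
n=17: ⌊2047/570⌋−⌊1938/570⌋ = 3−3 = 0
n=18: ⌊2156/570⌋−⌊2047/570⌋ = 3−3 = 0
n=19: ⌊2265/570⌋−⌊2156/570⌋ = 3−3 = 0
n=20: ⌊2374/570⌋−⌊2265/570⌋ = 4−3 = 1  ← one
n=21: ⌊2483/570⌋−⌊2374/570⌋ = 4−4 = 0
n=22: ⌊2592/570⌋−⌊2483/570⌋ = 4−4 = 0
n=23: ⌊2701/570⌋−⌊2592/570⌋ = 4−4 = 0
n=24: ⌊2810/570⌋−⌊2701/570⌋ = 4−4 = 0
n=25: ⌊2919/570⌋−⌊2810/570⌋ = 5−4 = 1  ← one
positions of the first 5 ones: 4 9 14 20 25


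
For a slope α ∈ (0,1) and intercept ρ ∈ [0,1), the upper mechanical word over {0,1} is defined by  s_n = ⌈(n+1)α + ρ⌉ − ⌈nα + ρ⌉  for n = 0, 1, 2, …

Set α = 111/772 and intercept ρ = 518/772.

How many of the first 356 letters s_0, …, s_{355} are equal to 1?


#1s = Σ_{n=0}^{355} s_n = Σ_{n=0}^{355} (⌈(n+1)α+ρ⌉ − ⌈nα+ρ⌉)
the sum telescopes: every ⌈nα+ρ⌉ with 0 < n < 356 appears once with + and once with −, leaving ⌈356α+ρ⌉ − ⌈0·α+ρ⌉
356α + ρ = (356·111 + 518) / 772 = 40034/772
ρ = 518/772
⌈40034/772⌉ = 52,  ⌈518/772⌉ = 1
#1s = 52 − 1 = 51

51


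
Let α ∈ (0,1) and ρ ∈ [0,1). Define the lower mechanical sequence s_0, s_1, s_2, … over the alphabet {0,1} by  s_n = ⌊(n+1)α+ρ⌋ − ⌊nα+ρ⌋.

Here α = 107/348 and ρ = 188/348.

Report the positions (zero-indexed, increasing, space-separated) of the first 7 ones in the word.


n=0: ⌊295/348⌋−⌊188/348⌋ = 0−0 = 0
n=1: ⌊402/348⌋−⌊295/348⌋ = 1−0 = 1  ← one
n=2: ⌊509/348⌋−⌊402/348⌋ = 1−1 = 0
n=3: ⌊616/348⌋−⌊509/348⌋ = 1−1 = 0
n=4: ⌊723/348⌋−⌊616/348⌋ = 2−1 = 1  ← one
n=5: ⌊830/348⌋−⌊723/348⌋ = 2−2 = 0
n=6: ⌊937/348⌋−⌊830/348⌋ = 2−2 = 0
n=7: ⌊1044/348⌋−⌊937/348⌋ = 3−2 = 1  ← one
n=8: ⌊1151/348⌋−⌊1044/348⌋ = 3−3 = 0
n=9: ⌊1258/348⌋−⌊1151/348⌋ = 3−3 = 0
n=10: ⌊1365/348⌋−⌊1258/348⌋ = 3−3 = 0
n=11: ⌊1472/348⌋−⌊1365/348⌋ = 4−3 = 1  ← one
n=12: ⌊1579/348⌋−⌊1472/348⌋ = 4−4 = 0
n=13: ⌊1686/348⌋−⌊1579/348⌋ = 4−4 = 0
n=14: ⌊1793/348⌋−⌊1686/348⌋ = 5−4 = 1  ← one
n=15: ⌊1900/348⌋−⌊1793/348⌋ = 5−5 = 0
n=16: ⌊2007/348⌋−⌊1900/348⌋ = 5−5 = 0
n=17: ⌊2114/348⌋−⌊2007/348⌋ = 6−5 = 1  ← one
n=18: ⌊2221/348⌋−⌊2114/348⌋ = 6−6 = 0
n=19: ⌊2328/348⌋−⌊2221/348⌋ = 6−6 = 0
n=20: ⌊2435/348⌋−⌊2328/348⌋ = 6−6 = 0
n=21: ⌊2542/348⌋−⌊2435/348⌋ = 7−6 = 1  ← one
positions of the first 7 ones: 1 4 7 11 14 17 21

1 4 7 11 14 17 21


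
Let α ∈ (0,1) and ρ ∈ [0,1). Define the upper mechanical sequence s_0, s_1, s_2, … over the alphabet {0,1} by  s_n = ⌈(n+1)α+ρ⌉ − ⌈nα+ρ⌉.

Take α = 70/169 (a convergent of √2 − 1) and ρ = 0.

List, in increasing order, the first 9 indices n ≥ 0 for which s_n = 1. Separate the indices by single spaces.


n=0: ⌈70/169⌉−⌈0/169⌉ = 1−0 = 1  ← one
n=1: ⌈140/169⌉−⌈70/169⌉ = 1−1 = 0
n=2: ⌈210/169⌉−⌈140/169⌉ = 2−1 = 1  ← one
n=3: ⌈280/169⌉−⌈210/169⌉ = 2−2 = 0
n=4: ⌈350/169⌉−⌈280/169⌉ = 3−2 = 1  ← one
n=5: ⌈420/169⌉−⌈350/169⌉ = 3−3 = 0
n=6: ⌈490/169⌉−⌈420/169⌉ = 3−3 = 0
n=7: ⌈560/169⌉−⌈490/169⌉ = 4−3 = 1  ← one
n=8: ⌈630/169⌉−⌈560/169⌉ = 4−4 = 0
n=9: ⌈700/169⌉−⌈630/169⌉ = 5−4 = 1  ← one
n=10: ⌈770/169⌉−⌈700/169⌉ = 5−5 = 0
n=11: ⌈840/169⌉−⌈770/169⌉ = 5−5 = 0
n=12: ⌈910/169⌉−⌈840/169⌉ = 6−5 = 1  ← one
n=13: ⌈980/169⌉−⌈910/169⌉ = 6−6 = 0
n=14: ⌈1050/169⌉−⌈980/169⌉ = 7−6 = 1  ← one
n=15: ⌈1120/169⌉−⌈1050/169⌉ = 7−7 = 0
n=16: ⌈1190/169⌉−⌈1120/169⌉ = 8−7 = 1  ← one
n=17: ⌈1260/169⌉−⌈1190/169⌉ = 8−8 = 0
n=18: ⌈1330/169⌉−⌈1260/169⌉ = 8−8 = 0
n=19: ⌈1400/169⌉−⌈1330/169⌉ = 9−8 = 1  ← one
positions of the first 9 ones: 0 2 4 7 9 12 14 16 19

0 2 4 7 9 12 14 16 19


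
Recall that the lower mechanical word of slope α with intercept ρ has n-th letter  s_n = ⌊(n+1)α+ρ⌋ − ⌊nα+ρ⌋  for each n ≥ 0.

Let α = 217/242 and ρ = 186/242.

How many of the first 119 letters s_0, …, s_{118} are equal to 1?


#1s = Σ_{n=0}^{118} s_n = Σ_{n=0}^{118} (⌊(n+1)α+ρ⌋ − ⌊nα+ρ⌋)
the sum telescopes: every ⌊nα+ρ⌋ with 0 < n < 119 appears once with + and once with −, leaving ⌊119α+ρ⌋ − ⌊0·α+ρ⌋
119α + ρ = (119·217 + 186) / 242 = 26009/242
ρ = 186/242
⌊26009/242⌋ = 107,  ⌊186/242⌋ = 0
#1s = 107 − 0 = 107

107
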